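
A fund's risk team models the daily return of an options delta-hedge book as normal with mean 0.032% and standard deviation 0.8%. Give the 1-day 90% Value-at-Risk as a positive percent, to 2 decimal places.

0.99%

At 90% one-sided, z = 1.282.
VaR = −μ + z·σ = −(0.032%) + 1.282 × 0.8% = 0.994%.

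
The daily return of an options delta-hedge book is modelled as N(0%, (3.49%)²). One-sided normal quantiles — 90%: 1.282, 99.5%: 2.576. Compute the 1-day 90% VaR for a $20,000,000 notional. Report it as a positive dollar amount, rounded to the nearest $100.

$894,800

VaR = z·σ = 1.282 × 3.49% = 4.474%.
On $20,000,000: 0.04474 × $20,000,000 = $894,800.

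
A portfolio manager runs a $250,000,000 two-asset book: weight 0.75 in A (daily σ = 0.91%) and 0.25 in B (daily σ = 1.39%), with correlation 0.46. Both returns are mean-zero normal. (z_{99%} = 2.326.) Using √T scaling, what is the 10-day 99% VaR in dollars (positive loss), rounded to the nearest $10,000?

σ_p = √(0.75²·0.91² + 0.25²·1.39² + 2·0.46·0.75·0.25·0.91·1.39) = 0.897%.
σ_{10d} = 0.897% × √10 = 2.837%.
VaR = 2.326 × 2.837% = 6.599%; on $250,000,000 that is $16,497,500.

$16,500,000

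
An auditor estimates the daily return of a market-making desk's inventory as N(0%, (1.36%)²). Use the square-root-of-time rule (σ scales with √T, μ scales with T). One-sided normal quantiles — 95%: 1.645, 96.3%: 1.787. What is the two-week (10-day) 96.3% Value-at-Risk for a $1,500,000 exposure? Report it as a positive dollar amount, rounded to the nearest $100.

σ_{10d} = 1.36% × √10 = 4.301%.
VaR = 1.787 × 4.301% = 7.686%.
On $1,500,000: 0.07686 × $1,500,000 = $115,290.

$115,300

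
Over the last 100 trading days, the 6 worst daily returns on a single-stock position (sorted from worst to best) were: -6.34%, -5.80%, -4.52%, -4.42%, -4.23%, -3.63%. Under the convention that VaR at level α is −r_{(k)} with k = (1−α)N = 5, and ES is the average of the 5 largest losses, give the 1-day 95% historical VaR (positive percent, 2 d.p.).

k = 5; the 5th lowest return is -4.23%, so VaR = 4.23%.

4.23%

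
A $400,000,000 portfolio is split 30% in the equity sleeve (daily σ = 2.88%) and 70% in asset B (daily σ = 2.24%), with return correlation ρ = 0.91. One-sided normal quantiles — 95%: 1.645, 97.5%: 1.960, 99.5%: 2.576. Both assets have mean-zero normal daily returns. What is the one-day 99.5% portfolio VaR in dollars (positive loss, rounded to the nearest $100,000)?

σ_p² = 0.3²·2.88² + 0.7²·2.24² + 2·0.91·0.3·0.7·2.88·2.24 = 5.6708 (%²).
σ_p = √5.6708 = 2.381%.
VaR = 2.576 × 2.381% = 6.133%; on $400,000,000 that is $24,532,000.

$24,500,000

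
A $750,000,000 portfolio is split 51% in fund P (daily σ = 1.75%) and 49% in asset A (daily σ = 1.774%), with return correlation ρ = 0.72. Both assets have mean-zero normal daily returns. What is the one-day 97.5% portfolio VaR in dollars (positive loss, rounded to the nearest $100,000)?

$24,000,000

σ_p² = 0.51²·1.75² + 0.49²·1.774² + 2·0.72·0.51·0.49·1.75·1.774 = 2.6693 (%²).
σ_p = √2.6693 = 1.634%.
At 97.5%, z = 1.960.
VaR = 1.960 × 1.634% = 3.203%; on $750,000,000 that is $24,022,500.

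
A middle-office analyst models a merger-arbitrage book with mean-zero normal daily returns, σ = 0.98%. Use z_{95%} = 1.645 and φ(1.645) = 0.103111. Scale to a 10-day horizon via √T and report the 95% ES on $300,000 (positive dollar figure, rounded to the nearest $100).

σ_{10d} = 0.98% × √10 = 3.099%.
ES multiplier = φ(z)/(1−α) = 0.103111/0.05 = 2.062.
ES = 3.099% × 2.062 = 6.390%; on $300,000: $19,170.

$19,200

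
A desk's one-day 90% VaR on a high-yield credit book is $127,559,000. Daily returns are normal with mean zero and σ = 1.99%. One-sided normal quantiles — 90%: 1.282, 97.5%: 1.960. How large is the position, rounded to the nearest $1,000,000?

$5,000,000,000

VaR as a fraction of value: z·σ = 1.282 × 1.99% = 2.55118%.
Position = $127,559,000 / 0.0255118 = $5,000,000,000.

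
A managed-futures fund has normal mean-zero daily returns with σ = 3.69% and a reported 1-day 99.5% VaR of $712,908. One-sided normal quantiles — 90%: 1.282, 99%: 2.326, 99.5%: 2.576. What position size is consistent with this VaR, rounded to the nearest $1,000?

$7,500,000

VaR as a fraction of value: z·σ = 2.576 × 3.69% = 9.50544%.
Position = $712,908 / 0.0950544 = $7,500,000.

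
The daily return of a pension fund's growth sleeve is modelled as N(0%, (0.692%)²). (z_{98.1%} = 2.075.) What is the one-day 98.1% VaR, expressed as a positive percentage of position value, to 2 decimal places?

1.44%

VaR = z·σ = 2.075 × 0.692% = 1.436%.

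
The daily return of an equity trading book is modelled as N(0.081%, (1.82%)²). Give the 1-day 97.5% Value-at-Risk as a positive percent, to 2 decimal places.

3.49%

At 97.5% one-sided, z = 1.960.
VaR = −μ + z·σ = −(0.081%) + 1.960 × 1.82% = 3.486%.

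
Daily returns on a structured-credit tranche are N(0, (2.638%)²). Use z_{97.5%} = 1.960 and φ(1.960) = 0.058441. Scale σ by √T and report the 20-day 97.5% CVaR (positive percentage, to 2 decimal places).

27.58%

σ_{20d} = 2.638% × √20 = 11.797%.
ES multiplier = φ(z)/(1−α) = 0.058441/0.025 = 2.338.
ES = 11.797% × 2.338 = 27.581%.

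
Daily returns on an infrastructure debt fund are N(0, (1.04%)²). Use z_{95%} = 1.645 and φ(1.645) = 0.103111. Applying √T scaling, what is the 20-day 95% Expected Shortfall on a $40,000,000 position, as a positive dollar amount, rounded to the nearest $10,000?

σ_{20d} = 1.04% × √20 = 4.651%.
ES multiplier = φ(z)/(1−α) = 0.103111/0.05 = 2.062.
ES = 4.651% × 2.062 = 9.590%; on $40,000,000: $3,836,000.

$3,840,000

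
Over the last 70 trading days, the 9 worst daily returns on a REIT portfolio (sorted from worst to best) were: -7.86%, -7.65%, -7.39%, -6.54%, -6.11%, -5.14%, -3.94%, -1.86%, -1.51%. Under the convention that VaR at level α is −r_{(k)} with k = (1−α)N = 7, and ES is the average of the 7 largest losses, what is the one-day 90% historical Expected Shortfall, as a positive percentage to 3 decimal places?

The 7 worst returns sum to -44.63%.
ES = −(-44.63%) / 7 = 6.3757…% ≈ 6.376%.

6.376%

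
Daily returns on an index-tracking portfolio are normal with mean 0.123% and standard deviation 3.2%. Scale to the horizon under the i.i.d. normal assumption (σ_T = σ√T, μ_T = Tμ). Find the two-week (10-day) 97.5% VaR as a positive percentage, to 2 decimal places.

At 97.5%, z = 1.960.
σ_{10d} = 3.2% × √10 = 10.119%; μ_{10d} = 10 × 0.123% = 1.230%.
VaR = −(1.230%) + 1.960 × 10.119% = 18.603%.

18.60%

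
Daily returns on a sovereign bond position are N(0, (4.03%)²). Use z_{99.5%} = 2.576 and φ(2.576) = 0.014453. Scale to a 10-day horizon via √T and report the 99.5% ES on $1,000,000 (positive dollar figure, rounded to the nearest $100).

σ_{10d} = 4.03% × √10 = 12.744%.
ES multiplier = φ(z)/(1−α) = 0.014453/0.005 = 2.891.
ES = 12.744% × 2.891 = 36.843%; on $1,000,000: $368,430.

$368,400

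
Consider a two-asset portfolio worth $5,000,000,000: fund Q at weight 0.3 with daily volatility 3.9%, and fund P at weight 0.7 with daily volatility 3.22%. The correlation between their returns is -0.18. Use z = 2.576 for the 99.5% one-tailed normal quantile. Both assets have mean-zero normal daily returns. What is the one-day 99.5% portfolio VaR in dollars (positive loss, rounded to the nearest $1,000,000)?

$302,000,000

σ_p² = 0.3²·3.9² + 0.7²·3.22² + 2·-0.18·0.3·0.7·3.9·3.22 = 5.5000 (%²).
σ_p = √5.5000 = 2.345%.
VaR = 2.576 × 2.345% = 6.041%; on $5,000,000,000 that is $302,050,000.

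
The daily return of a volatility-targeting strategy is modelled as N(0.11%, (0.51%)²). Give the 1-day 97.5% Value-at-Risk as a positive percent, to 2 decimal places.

At 97.5% one-sided, z = 1.960.
VaR = −μ + z·σ = −(0.11%) + 1.960 × 0.51% = 0.890%.

0.89%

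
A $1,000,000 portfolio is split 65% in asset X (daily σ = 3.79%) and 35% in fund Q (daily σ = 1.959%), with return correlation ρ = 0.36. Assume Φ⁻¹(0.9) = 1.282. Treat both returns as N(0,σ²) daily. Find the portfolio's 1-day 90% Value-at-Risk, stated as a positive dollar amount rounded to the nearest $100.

$35,700

σ_p² = 0.65²·3.79² + 0.35²·1.959² + 2·0.36·0.65·0.35·3.79·1.959 = 7.7551 (%²).
σ_p = √7.7551 = 2.785%.
VaR = 1.282 × 2.785% = 3.570%; on $1,000,000 that is $35,700.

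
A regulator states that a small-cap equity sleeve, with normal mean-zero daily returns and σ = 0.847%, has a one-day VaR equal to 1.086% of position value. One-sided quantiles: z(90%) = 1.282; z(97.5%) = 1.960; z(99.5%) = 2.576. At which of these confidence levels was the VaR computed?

90%

Implied z = VaR/σ = 1.086 / 0.847 = 1.282.
This matches z(90%) = 1.282.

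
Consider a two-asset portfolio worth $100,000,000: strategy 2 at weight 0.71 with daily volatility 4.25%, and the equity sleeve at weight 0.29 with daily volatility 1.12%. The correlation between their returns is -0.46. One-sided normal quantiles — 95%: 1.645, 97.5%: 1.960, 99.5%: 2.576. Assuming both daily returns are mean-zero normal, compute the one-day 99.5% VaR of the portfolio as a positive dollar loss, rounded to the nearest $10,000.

$7,430,000

σ_p² = 0.71²·4.25² + 0.29²·1.12² + 2·-0.46·0.71·0.29·4.25·1.12 = 8.3091 (%²).
σ_p = √8.3091 = 2.883%.
VaR = 2.576 × 2.883% = 7.427%; on $100,000,000 that is $7,427,000.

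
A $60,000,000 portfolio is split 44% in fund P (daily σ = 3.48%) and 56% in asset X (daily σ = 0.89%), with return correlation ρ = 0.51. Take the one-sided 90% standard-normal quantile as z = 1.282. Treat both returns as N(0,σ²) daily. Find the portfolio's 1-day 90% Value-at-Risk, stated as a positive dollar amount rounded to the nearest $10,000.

σ_p² = 0.44²·3.48² + 0.56²·0.89² + 2·0.51·0.44·0.56·3.48·0.89 = 3.3714 (%²).
σ_p = √3.3714 = 1.836%.
VaR = 1.282 × 1.836% = 2.354%; on $60,000,000 that is $1,412,400.

$1,410,000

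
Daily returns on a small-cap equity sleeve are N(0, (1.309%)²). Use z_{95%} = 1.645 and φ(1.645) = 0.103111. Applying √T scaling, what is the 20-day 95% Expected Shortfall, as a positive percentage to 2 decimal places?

σ_{20d} = 1.309% × √20 = 5.854%.
ES multiplier = φ(z)/(1−α) = 0.103111/0.05 = 2.062.
ES = 5.854% × 2.062 = 12.071%.

12.07%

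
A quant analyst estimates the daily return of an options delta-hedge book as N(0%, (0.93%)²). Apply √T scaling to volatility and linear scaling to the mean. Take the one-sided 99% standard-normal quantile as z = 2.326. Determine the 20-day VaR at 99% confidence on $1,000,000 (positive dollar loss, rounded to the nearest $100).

σ_{20d} = 0.93% × √20 = 4.159%.
VaR = 2.326 × 4.159% = 9.674%.
On $1,000,000: 0.09674 × $1,000,000 = $96,740.

$96,700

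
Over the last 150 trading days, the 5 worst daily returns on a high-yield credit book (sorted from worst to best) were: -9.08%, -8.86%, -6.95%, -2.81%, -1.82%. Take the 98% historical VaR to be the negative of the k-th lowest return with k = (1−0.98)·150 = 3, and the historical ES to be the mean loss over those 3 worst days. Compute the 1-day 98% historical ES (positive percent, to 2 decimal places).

The 3 worst returns sum to -24.89%.
ES = −(-24.89%) / 3 = 8.2966…% ≈ 8.30%.

8.30%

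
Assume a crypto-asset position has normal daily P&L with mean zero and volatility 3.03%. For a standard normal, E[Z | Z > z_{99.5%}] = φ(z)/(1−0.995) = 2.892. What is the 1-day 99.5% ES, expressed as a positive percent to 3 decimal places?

8.763%

ES = 3.03% × 2.892 = 8.763%.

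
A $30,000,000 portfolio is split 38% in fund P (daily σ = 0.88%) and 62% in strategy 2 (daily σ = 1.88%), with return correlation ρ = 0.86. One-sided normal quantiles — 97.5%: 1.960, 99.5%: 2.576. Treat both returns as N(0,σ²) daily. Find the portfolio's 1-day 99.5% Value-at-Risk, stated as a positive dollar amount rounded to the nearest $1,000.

σ_p² = 0.38²·0.88² + 0.62²·1.88² + 2·0.86·0.38·0.62·0.88·1.88 = 2.1409 (%²).
σ_p = √2.1409 = 1.463%.
VaR = 2.576 × 1.463% = 3.769%; on $30,000,000 that is $1,130,700.

$1,131,000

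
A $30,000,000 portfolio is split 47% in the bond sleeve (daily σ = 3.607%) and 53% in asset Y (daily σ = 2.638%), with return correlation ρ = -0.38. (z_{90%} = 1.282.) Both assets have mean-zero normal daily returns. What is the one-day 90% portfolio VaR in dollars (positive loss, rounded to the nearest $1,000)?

$669,000

σ_p² = 0.47²·3.607² + 0.53²·2.638² + 2·-0.38·0.47·0.53·3.607·2.638 = 3.0274 (%²).
σ_p = √3.0274 = 1.740%.
VaR = 1.282 × 1.740% = 2.231%; on $30,000,000 that is $669,300.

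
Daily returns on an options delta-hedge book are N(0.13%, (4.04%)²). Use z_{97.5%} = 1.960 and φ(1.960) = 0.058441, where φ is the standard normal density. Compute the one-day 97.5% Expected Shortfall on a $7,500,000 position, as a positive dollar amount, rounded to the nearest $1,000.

Tail multiplier: φ(z)/(1−α) = 0.058441 / 0.025 = 2.338.
ES = −(0.13%) + 4.04% × 2.338 = 9.316%.
On $7,500,000: 0.09316 × $7,500,000 = $698,700.

$699,000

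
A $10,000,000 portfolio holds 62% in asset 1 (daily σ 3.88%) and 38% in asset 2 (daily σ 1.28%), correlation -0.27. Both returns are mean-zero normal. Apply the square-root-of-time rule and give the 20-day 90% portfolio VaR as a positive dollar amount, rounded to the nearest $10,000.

σ_p = √(0.62²·3.88² + 0.38²·1.28² + 2·-0.27·0.62·0.38·3.88·1.28) = 2.322%.
σ_{20d} = 2.322% × √20 = 10.384%.
z(90%) = 1.282.
VaR = 1.282 × 10.384% = 13.312%; on $10,000,000 that is $1,331,200.

$1,330,000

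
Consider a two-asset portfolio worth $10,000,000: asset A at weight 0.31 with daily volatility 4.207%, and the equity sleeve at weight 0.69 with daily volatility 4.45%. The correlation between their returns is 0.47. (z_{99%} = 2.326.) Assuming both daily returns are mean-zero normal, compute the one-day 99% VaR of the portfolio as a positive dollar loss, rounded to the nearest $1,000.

σ_p² = 0.31²·4.207² + 0.69²·4.45² + 2·0.47·0.31·0.69·4.207·4.45 = 14.8930 (%²).
σ_p = √14.8930 = 3.859%.
VaR = 2.326 × 3.859% = 8.976%; on $10,000,000 that is $897,600.

$898,000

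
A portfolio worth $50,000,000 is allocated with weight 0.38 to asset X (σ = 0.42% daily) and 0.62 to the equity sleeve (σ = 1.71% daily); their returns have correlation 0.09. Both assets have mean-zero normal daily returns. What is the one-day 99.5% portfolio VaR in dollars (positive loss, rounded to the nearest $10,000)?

σ_p² = 0.38²·0.42² + 0.62²·1.71² + 2·0.09·0.38·0.62·0.42·1.71 = 1.1800 (%²).
σ_p = √1.1800 = 1.086%.
At 99.5%, z = 2.576.
VaR = 2.576 × 1.086% = 2.798%; on $50,000,000 that is $1,399,000.

$1,400,000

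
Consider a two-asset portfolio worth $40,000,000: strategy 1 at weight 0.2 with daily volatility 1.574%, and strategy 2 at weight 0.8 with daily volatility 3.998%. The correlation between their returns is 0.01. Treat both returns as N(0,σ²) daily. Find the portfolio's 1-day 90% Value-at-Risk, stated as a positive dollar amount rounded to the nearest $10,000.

$1,650,000

σ_p² = 0.2²·1.574² + 0.8²·3.998² + 2·0.01·0.2·0.8·1.574·3.998 = 10.3490 (%²).
σ_p = √10.3490 = 3.217%.
At 90%, z = 1.282.
VaR = 1.282 × 3.217% = 4.124%; on $40,000,000 that is $1,649,600.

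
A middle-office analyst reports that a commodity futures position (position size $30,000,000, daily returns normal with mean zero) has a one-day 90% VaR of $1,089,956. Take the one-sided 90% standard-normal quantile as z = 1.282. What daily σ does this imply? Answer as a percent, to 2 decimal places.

VaR as a fraction: $1,089,956 / $30,000,000 = 3.633%.
σ = VaR / z = 3.633% / 1.282 = 2.834%.

2.83%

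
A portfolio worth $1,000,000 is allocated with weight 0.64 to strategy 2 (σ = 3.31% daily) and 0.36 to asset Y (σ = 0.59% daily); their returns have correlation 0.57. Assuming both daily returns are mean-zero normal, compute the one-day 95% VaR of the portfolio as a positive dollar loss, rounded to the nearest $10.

σ_p² = 0.64²·3.31² + 0.36²·0.59² + 2·0.57·0.64·0.36·3.31·0.59 = 5.0457 (%²).
σ_p = √5.0457 = 2.246%.
At 95%, z = 1.645.
VaR = 1.645 × 2.246% = 3.695%; on $1,000,000 that is $36,950.

$36,950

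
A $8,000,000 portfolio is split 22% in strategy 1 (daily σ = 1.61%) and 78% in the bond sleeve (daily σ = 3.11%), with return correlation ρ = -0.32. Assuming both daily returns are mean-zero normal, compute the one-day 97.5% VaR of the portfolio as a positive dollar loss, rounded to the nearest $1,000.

$366,000

σ_p² = 0.22²·1.61² + 0.78²·3.11² + 2·-0.32·0.22·0.78·1.61·3.11 = 5.4601 (%²).
σ_p = √5.4601 = 2.337%.
At 97.5%, z = 1.960.
VaR = 1.960 × 2.337% = 4.581%; on $8,000,000 that is $366,480.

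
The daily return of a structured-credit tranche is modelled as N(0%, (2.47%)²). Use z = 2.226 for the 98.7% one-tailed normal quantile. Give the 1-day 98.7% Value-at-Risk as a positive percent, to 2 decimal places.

5.50%

VaR = z·σ = 2.226 × 2.47% = 5.498%.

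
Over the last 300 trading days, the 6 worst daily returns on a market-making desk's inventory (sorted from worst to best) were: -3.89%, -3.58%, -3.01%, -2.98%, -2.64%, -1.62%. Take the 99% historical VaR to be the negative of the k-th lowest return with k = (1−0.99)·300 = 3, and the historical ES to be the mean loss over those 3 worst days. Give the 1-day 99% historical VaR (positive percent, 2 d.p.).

3.01%

k = 3; the 3rd lowest return is -3.01%, so VaR = 3.01%.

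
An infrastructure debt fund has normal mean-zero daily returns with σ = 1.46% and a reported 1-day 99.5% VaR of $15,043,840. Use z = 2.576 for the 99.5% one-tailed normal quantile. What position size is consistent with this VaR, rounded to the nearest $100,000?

VaR as a fraction of value: z·σ = 2.576 × 1.46% = 3.76096%.
Position = $15,043,840 / 0.0376096 = $400,000,000.

$400,000,000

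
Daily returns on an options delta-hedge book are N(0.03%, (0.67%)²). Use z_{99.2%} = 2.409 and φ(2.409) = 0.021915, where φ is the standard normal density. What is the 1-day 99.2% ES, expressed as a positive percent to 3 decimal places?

1.805%

Tail multiplier: φ(z)/(1−α) = 0.021915 / 0.008 = 2.739.
ES = −(0.03%) + 0.67% × 2.739 = 1.805%.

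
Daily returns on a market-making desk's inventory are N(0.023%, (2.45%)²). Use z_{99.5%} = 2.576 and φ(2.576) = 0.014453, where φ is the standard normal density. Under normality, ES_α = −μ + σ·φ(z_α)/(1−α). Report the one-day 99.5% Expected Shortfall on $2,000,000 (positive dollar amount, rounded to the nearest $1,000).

$141,000

Tail multiplier: φ(z)/(1−α) = 0.014453 / 0.005 = 2.891.
ES = −(0.023%) + 2.45% × 2.891 = 7.060%.
On $2,000,000: 0.07060 × $2,000,000 = $141,200.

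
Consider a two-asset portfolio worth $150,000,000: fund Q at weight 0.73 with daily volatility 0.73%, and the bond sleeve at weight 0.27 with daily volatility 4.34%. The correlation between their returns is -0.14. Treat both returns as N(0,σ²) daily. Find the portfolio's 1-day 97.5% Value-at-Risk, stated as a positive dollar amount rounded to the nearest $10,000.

$3,580,000

σ_p² = 0.73²·0.73² + 0.27²·4.34² + 2·-0.14·0.73·0.27·0.73·4.34 = 1.4823 (%²).
σ_p = √1.4823 = 1.217%.
At 97.5%, z = 1.960.
VaR = 1.960 × 1.217% = 2.385%; on $150,000,000 that is $3,577,500.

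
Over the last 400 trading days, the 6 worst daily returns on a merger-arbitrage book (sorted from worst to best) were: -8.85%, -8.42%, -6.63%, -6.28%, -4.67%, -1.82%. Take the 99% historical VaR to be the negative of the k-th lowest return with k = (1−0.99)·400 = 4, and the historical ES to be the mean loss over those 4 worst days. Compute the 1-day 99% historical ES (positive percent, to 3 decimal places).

7.545%

The 4 worst returns sum to -30.18%.
ES = −(-30.18%) / 4 = 7.545%.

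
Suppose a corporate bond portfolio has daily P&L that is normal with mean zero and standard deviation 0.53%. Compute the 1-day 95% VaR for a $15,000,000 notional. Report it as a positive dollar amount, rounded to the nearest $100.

At 95% one-sided, z = 1.645.
VaR = z·σ = 1.645 × 0.53% = 0.872%.
On $15,000,000: 0.00872 × $15,000,000 = $130,800.

$130,800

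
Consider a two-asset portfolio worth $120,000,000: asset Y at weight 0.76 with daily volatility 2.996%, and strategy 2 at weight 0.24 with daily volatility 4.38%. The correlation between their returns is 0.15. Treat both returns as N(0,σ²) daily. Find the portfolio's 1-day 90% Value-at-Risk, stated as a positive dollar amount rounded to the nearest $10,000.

σ_p² = 0.76²·2.996² + 0.24²·4.38² + 2·0.15·0.76·0.24·2.996·4.38 = 7.0076 (%²).
σ_p = √7.0076 = 2.647%.
At 90%, z = 1.282.
VaR = 1.282 × 2.647% = 3.393%; on $120,000,000 that is $4,071,600.

$4,070,000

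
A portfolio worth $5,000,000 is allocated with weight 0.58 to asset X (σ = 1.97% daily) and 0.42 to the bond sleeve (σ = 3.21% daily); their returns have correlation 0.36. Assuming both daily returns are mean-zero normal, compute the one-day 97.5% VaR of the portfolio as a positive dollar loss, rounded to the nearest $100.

σ_p² = 0.58²·1.97² + 0.42²·3.21² + 2·0.36·0.58·0.42·1.97·3.21 = 4.2323 (%²).
σ_p = √4.2323 = 2.057%.
At 97.5%, z = 1.960.
VaR = 1.960 × 2.057% = 4.032%; on $5,000,000 that is $201,600.

$201,600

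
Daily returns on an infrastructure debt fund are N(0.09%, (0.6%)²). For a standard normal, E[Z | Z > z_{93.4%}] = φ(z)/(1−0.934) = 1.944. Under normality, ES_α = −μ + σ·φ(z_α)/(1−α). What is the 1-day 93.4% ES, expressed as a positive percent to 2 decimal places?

ES = −(0.09%) + 0.6% × 1.944 = 1.076%.

1.08%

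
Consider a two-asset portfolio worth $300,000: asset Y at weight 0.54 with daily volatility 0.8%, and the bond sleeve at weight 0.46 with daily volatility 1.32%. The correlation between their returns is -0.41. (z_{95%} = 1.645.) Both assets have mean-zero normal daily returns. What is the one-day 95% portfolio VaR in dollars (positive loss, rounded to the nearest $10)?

σ_p² = 0.54²·0.8² + 0.46²·1.32² + 2·-0.41·0.54·0.46·0.8·1.32 = 0.3402 (%²).
σ_p = √0.3402 = 0.583%.
VaR = 1.645 × 0.583% = 0.959%; on $300,000 that is $2,877.

$2,880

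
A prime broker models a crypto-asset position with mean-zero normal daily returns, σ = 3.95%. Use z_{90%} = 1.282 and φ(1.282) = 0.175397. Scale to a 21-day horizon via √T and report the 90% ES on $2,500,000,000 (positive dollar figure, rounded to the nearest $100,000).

$793,700,000

σ_{21d} = 3.95% × √21 = 18.101%.
ES multiplier = φ(z)/(1−α) = 0.175397/0.1 = 1.754.
ES = 18.101% × 1.754 = 31.749%; on $2,500,000,000: $793,725,000.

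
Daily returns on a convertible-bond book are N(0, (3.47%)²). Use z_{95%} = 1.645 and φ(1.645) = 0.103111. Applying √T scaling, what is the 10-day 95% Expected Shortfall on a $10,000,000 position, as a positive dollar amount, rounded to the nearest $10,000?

$2,260,000

σ_{10d} = 3.47% × √10 = 10.973%.
ES multiplier = φ(z)/(1−α) = 0.103111/0.05 = 2.062.
ES = 10.973% × 2.062 = 22.626%; on $10,000,000: $2,262,600.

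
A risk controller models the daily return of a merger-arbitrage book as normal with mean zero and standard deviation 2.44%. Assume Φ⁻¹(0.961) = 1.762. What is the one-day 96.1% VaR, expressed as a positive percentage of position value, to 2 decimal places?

VaR = z·σ = 1.762 × 2.44% = 4.299%.

4.30%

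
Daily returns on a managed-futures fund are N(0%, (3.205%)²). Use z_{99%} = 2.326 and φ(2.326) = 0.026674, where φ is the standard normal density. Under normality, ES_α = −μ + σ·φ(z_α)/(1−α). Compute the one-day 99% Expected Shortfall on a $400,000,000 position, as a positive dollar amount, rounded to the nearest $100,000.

$34,200,000

Tail multiplier: φ(z)/(1−α) = 0.026674 / 0.01 = 2.667.
ES = 3.205% × 2.667 = 8.548%.
On $400,000,000: 0.08548 × $400,000,000 = $34,192,000.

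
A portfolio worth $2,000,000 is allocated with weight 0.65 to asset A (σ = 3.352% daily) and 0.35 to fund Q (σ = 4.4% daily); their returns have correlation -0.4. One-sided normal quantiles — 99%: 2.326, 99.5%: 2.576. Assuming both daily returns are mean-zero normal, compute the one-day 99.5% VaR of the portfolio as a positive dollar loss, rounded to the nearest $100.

σ_p² = 0.65²·3.352² + 0.35²·4.4² + 2·-0.4·0.65·0.35·3.352·4.4 = 4.4345 (%²).
σ_p = √4.4345 = 2.106%.
VaR = 2.576 × 2.106% = 5.425%; on $2,000,000 that is $108,500.

$108,500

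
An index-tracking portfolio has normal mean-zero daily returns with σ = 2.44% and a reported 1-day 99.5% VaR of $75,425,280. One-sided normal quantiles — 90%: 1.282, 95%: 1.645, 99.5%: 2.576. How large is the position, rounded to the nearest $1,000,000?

VaR as a fraction of value: z·σ = 2.576 × 2.44% = 6.28544%.
Position = $75,425,280 / 0.0628544 = $1,200,000,000.

$1,200,000,000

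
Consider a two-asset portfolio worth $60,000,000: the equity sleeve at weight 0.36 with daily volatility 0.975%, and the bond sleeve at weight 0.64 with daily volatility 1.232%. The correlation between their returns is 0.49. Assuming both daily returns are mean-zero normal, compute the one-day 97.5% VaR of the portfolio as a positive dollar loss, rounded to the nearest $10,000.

σ_p² = 0.36²·0.975² + 0.64²·1.232² + 2·0.49·0.36·0.64·0.975·1.232 = 1.0161 (%²).
σ_p = √1.0161 = 1.008%.
At 97.5%, z = 1.960.
VaR = 1.960 × 1.008% = 1.976%; on $60,000,000 that is $1,185,600.

$1,190,000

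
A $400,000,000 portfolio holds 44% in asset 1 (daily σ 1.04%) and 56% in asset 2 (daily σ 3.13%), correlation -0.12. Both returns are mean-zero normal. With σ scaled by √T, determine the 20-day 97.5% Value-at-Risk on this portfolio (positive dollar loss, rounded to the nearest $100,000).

$61,600,000

σ_p = √(0.44²·1.04² + 0.56²·3.13² + 2·-0.12·0.44·0.56·1.04·3.13) = 1.758%.
σ_{20d} = 1.758% × √20 = 7.862%.
z(97.5%) = 1.960.
VaR = 1.960 × 7.862% = 15.410%; on $400,000,000 that is $61,640,000.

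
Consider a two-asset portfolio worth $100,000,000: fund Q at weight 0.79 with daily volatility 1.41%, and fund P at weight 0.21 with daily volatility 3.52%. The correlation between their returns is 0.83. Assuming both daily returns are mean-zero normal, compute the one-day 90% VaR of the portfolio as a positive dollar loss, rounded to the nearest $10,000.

σ_p² = 0.79²·1.41² + 0.21²·3.52² + 2·0.83·0.79·0.21·1.41·3.52 = 3.1540 (%²).
σ_p = √3.1540 = 1.776%.
At 90%, z = 1.282.
VaR = 1.282 × 1.776% = 2.277%; on $100,000,000 that is $2,277,000.

$2,280,000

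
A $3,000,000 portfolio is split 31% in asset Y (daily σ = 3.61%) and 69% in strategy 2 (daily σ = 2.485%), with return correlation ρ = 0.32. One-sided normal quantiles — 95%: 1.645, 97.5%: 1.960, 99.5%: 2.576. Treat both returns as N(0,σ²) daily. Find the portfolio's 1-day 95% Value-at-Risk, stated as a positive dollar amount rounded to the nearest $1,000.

$115,000

σ_p² = 0.31²·3.61² + 0.69²·2.485² + 2·0.32·0.31·0.69·3.61·2.485 = 5.4205 (%²).
σ_p = √5.4205 = 2.328%.
VaR = 1.645 × 2.328% = 3.830%; on $3,000,000 that is $114,900.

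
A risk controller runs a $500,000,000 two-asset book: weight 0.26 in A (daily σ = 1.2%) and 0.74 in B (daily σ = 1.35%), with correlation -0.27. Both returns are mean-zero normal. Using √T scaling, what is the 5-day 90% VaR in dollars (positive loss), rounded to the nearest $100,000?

$13,800,000

σ_p = √(0.26²·1.2² + 0.74²·1.35² + 2·-0.27·0.26·0.74·1.2·1.35) = 0.963%.
σ_{5d} = 0.963% × √5 = 2.153%.
z(90%) = 1.282.
VaR = 1.282 × 2.153% = 2.760%; on $500,000,000 that is $13,800,000.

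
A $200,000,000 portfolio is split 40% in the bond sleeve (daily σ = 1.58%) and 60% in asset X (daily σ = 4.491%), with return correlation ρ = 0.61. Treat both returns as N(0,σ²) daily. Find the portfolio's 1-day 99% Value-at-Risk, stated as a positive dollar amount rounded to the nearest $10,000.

σ_p² = 0.4²·1.58² + 0.6²·4.491² + 2·0.61·0.4·0.6·1.58·4.491 = 9.7379 (%²).
σ_p = √9.7379 = 3.121%.
At 99%, z = 2.326.
VaR = 2.326 × 3.121% = 7.259%; on $200,000,000 that is $14,518,000.

$14,520,000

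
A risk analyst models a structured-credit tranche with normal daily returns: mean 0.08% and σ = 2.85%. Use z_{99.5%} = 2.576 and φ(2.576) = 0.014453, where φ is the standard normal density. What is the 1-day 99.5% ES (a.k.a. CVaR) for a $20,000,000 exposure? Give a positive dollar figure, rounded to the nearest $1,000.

Tail multiplier: φ(z)/(1−α) = 0.014453 / 0.005 = 2.891.
ES = −(0.08%) + 2.85% × 2.891 = 8.159%.
On $20,000,000: 0.08159 × $20,000,000 = $1,631,800.

$1,632,000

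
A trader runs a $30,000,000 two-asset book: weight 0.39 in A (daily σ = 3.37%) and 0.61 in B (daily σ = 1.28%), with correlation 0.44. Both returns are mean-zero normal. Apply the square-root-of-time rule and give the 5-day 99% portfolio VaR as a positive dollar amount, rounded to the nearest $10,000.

σ_p = √(0.39²·3.37² + 0.61²·1.28² + 2·0.44·0.39·0.61·3.37·1.28) = 1.800%.
σ_{5d} = 1.800% × √5 = 4.025%.
z(99%) = 2.326.
VaR = 2.326 × 4.025% = 9.362%; on $30,000,000 that is $2,808,600.

$2,810,000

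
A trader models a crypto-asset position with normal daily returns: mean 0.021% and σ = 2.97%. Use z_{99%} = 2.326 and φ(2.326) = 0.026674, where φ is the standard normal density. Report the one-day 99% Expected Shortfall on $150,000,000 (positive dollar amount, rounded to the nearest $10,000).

$11,850,000

Tail multiplier: φ(z)/(1−α) = 0.026674 / 0.01 = 2.667.
ES = −(0.021%) + 2.97% × 2.667 = 7.900%.
On $150,000,000: 0.07900 × $150,000,000 = $11,850,000.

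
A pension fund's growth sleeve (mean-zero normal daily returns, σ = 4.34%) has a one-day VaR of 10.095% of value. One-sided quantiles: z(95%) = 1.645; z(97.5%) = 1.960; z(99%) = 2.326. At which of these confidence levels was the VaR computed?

99%

Implied z = VaR/σ = 10.095 / 4.34 = 2.326.
This matches z(99%) = 2.326.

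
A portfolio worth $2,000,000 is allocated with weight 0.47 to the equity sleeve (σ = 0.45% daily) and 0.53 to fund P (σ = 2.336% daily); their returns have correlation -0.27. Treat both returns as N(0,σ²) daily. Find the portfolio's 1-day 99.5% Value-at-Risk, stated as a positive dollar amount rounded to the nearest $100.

σ_p² = 0.47²·0.45² + 0.53²·2.336² + 2·-0.27·0.47·0.53·0.45·2.336 = 1.4362 (%²).
σ_p = √1.4362 = 1.198%.
At 99.5%, z = 2.576.
VaR = 2.576 × 1.198% = 3.086%; on $2,000,000 that is $61,720.

$61,700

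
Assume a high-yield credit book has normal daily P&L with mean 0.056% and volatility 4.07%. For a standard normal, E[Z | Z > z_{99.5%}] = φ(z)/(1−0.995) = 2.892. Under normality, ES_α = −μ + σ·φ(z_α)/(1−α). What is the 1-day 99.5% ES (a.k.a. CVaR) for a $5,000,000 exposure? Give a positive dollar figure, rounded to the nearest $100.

$585,700

ES = −(0.056%) + 4.07% × 2.892 = 11.714%.
On $5,000,000: 0.11714 × $5,000,000 = $585,700.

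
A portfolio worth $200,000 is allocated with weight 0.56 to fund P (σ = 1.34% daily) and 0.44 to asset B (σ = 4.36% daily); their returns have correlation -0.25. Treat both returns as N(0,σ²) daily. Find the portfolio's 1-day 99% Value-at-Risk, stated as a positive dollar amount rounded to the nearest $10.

σ_p² = 0.56²·1.34² + 0.44²·4.36² + 2·-0.25·0.56·0.44·1.34·4.36 = 3.5236 (%²).
σ_p = √3.5236 = 1.877%.
At 99%, z = 2.326.
VaR = 2.326 × 1.877% = 4.366%; on $200,000 that is $8,732.

$8,730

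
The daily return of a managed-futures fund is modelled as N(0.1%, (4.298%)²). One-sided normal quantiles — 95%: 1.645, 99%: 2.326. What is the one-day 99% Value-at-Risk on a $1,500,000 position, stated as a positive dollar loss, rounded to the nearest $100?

VaR = −μ + z·σ = −(0.1%) + 2.326 × 4.298% = 9.897%.
On $1,500,000: 0.09897 × $1,500,000 = $148,455.

$148,500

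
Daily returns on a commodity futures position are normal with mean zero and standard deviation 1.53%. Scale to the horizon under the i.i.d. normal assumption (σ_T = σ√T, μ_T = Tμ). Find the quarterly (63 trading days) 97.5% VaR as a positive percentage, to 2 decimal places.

At 97.5%, z = 1.960.
σ_{63d} = 1.53% × √63 = 12.144%.
VaR = 1.960 × 12.144% = 23.802%.

23.80%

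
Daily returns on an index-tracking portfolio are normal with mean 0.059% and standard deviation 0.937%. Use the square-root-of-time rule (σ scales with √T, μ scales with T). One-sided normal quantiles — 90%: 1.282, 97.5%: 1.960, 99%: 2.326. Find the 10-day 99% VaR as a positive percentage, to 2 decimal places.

σ_{10d} = 0.937% × √10 = 2.963%; μ_{10d} = 10 × 0.059% = 0.590%.
VaR = −(0.590%) + 2.326 × 2.963% = 6.302%.

6.30%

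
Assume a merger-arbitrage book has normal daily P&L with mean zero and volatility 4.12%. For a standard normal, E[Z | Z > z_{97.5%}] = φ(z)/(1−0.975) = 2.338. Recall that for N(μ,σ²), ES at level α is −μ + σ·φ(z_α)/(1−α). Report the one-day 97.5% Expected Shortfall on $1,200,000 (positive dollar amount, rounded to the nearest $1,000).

$116,000

ES = 4.12% × 2.338 = 9.633%.
On $1,200,000: 0.09633 × $1,200,000 = $115,596.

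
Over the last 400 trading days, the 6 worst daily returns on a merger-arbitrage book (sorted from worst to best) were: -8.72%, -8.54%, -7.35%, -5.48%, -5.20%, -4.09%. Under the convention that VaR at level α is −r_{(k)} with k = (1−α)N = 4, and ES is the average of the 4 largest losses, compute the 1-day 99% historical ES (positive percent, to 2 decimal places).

The 4 worst returns sum to -30.09%.
ES = −(-30.09%) / 4 = 7.5225% ≈ 7.52%.

7.52%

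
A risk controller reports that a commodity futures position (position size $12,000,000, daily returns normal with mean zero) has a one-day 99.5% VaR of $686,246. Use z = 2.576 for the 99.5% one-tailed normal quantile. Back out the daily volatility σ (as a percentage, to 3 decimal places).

2.220%

VaR as a fraction: $686,246 / $12,000,000 = 5.719%.
σ = VaR / z = 5.719% / 2.576 = 2.220%.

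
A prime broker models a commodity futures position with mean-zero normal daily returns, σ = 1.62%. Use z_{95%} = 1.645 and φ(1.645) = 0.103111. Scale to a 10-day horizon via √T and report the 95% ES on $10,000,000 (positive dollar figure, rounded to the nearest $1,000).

σ_{10d} = 1.62% × √10 = 5.123%.
ES multiplier = φ(z)/(1−α) = 0.103111/0.05 = 2.062.
ES = 5.123% × 2.062 = 10.564%; on $10,000,000: $1,056,400.

$1,056,000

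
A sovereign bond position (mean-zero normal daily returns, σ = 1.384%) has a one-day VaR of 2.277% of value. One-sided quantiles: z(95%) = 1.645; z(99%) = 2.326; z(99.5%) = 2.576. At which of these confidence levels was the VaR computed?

95%

Implied z = VaR/σ = 2.277 / 1.384 = 1.645.
This matches z(95%) = 1.645.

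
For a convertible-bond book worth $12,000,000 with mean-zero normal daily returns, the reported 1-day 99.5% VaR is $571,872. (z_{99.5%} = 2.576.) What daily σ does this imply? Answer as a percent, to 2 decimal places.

VaR as a fraction: $571,872 / $12,000,000 = 4.766%.
σ = VaR / z = 4.766% / 2.576 = 1.850%.

1.85%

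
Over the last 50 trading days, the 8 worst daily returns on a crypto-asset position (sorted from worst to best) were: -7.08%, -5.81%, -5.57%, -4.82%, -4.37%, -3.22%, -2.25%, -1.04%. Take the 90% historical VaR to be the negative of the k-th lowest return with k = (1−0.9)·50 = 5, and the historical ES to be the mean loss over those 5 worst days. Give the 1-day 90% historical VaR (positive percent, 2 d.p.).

k = 5; the 5th lowest return is -4.37%, so VaR = 4.37%.

4.37%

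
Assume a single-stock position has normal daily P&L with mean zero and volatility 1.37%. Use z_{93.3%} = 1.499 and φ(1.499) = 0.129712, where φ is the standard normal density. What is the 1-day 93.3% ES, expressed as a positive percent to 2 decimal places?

Tail multiplier: φ(z)/(1−α) = 0.129712 / 0.067 = 1.936.
ES = 1.37% × 1.936 = 2.652%.

2.65%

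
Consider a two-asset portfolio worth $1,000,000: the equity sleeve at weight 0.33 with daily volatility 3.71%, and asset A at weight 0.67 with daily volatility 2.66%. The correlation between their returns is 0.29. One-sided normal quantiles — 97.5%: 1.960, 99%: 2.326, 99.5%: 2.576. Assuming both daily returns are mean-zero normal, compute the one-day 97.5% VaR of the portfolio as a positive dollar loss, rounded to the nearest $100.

$47,800

σ_p² = 0.33²·3.71² + 0.67²·2.66² + 2·0.29·0.33·0.67·3.71·2.66 = 5.9407 (%²).
σ_p = √5.9407 = 2.437%.
VaR = 1.960 × 2.437% = 4.777%; on $1,000,000 that is $47,770.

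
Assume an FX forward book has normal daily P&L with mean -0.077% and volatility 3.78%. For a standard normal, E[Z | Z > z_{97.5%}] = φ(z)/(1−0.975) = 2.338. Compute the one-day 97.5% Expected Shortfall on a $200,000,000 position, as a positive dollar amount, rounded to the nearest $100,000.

$17,800,000

ES = −(-0.077%) + 3.78% × 2.338 = 8.915%.
On $200,000,000: 0.08915 × $200,000,000 = $17,830,000.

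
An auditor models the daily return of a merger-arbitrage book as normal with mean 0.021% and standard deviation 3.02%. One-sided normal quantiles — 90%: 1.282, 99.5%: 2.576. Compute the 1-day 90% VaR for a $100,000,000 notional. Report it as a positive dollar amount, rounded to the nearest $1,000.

VaR = −μ + z·σ = −(0.021%) + 1.282 × 3.02% = 3.851%.
On $100,000,000: 0.03851 × $100,000,000 = $3,851,000.

$3,851,000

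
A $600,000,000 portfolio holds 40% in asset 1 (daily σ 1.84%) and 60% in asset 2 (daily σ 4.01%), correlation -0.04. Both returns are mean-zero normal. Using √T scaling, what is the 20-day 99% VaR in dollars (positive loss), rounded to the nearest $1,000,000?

$155,000,000

σ_p = √(0.4²·1.84² + 0.6²·4.01² + 2·-0.04·0.4·0.6·1.84·4.01) = 2.488%.
σ_{20d} = 2.488% × √20 = 11.127%.
z(99%) = 2.326.
VaR = 2.326 × 11.127% = 25.881%; on $600,000,000 that is $155,286,000.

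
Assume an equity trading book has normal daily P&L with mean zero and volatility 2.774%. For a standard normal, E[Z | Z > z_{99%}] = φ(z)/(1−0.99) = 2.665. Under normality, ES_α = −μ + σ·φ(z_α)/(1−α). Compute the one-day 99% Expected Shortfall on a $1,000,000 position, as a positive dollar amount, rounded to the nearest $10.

ES = 2.774% × 2.665 = 7.393%.
On $1,000,000: 0.07393 × $1,000,000 = $73,930.

$73,930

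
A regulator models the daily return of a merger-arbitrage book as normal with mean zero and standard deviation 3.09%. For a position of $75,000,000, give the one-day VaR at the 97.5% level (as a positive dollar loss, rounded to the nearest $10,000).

At 97.5% one-sided, z = 1.960.
VaR = z·σ = 1.960 × 3.09% = 6.056%.
On $75,000,000: 0.06056 × $75,000,000 = $4,542,000.

$4,540,000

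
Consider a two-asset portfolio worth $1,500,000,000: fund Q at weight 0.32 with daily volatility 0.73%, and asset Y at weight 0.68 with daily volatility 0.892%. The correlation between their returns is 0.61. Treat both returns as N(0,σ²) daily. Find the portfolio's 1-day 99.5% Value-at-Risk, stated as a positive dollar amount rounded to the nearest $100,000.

$29,800,000

σ_p² = 0.32²·0.73² + 0.68²·0.892² + 2·0.61·0.32·0.68·0.73·0.892 = 0.5953 (%²).
σ_p = √0.5953 = 0.772%.
At 99.5%, z = 2.576.
VaR = 2.576 × 0.772% = 1.989%; on $1,500,000,000 that is $29,835,000.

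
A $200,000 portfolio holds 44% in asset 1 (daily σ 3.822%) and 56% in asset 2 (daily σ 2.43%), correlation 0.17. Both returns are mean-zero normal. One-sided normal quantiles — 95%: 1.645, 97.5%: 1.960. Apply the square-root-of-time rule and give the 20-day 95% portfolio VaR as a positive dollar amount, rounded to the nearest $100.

$34,400

σ_p = √(0.44²·3.822² + 0.56²·2.43² + 2·0.17·0.44·0.56·3.822·2.43) = 2.336%.
σ_{20d} = 2.336% × √20 = 10.447%.
VaR = 1.645 × 10.447% = 17.185%; on $200,000 that is $34,370.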